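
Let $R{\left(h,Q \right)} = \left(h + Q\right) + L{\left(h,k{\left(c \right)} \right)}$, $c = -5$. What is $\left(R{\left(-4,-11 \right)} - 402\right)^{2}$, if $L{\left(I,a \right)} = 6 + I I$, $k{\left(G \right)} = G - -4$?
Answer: $156025$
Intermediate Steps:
$k{\left(G \right)} = 4 + G$ ($k{\left(G \right)} = G + 4 = 4 + G$)
$L{\left(I,a \right)} = 6 + I^{2}$
$R{\left(h,Q \right)} = 6 + Q + h + h^{2}$ ($R{\left(h,Q \right)} = \left(h + Q\right) + \left(6 + h^{2}\right) = \left(Q + h\right) + \left(6 + h^{2}\right) = 6 + Q + h + h^{2}$)
$\left(R{\left(-4,-11 \right)} - 402\right)^{2} = \left(\left(6 - 11 - 4 + \left(-4\right)^{2}\right) - 402\right)^{2} = \left(\left(6 - 11 - 4 + 16\right) - 402\right)^{2} = \left(7 - 402\right)^{2} = \left(-395\right)^{2} = 156025$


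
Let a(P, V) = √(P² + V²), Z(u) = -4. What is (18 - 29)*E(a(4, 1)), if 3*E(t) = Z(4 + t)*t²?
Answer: 748/3 ≈ 249.33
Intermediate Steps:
E(t) = -4*t²/3 (E(t) = (-4*t²)/3 = -4*t²/3)
(18 - 29)*E(a(4, 1)) = (18 - 29)*(-4*(√(4² + 1²))²/3) = -(-44)*(√(16 + 1))²/3 = -(-44)*(√17)²/3 = -(-44)*17/3 = -11*(-68/3) = 748/3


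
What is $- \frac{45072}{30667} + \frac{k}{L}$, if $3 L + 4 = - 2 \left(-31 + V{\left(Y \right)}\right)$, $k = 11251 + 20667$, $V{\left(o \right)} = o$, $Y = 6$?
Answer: $\frac{1467207303}{705341} \approx 2080.1$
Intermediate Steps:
$k = 31918$
$L = \frac{46}{3}$ ($L = - \frac{4}{3} + \frac{\left(-2\right) \left(-31 + 6\right)}{3} = - \frac{4}{3} + \frac{\left(-2\right) \left(-25\right)}{3} = - \frac{4}{3} + \frac{1}{3} \cdot 50 = - \frac{4}{3} + \frac{50}{3} = \frac{46}{3} \approx 15.333$)
$- \frac{45072}{30667} + \frac{k}{L} = - \frac{45072}{30667} + \frac{31918}{\frac{46}{3}} = \left(-45072\right) \frac{1}{30667} + 31918 \cdot \frac{3}{46} = - \frac{45072}{30667} + \frac{47877}{23} = \frac{1467207303}{705341}$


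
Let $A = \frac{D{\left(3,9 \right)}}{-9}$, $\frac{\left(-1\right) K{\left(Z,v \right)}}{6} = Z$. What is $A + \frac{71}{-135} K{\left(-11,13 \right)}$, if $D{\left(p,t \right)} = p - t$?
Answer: $- \frac{1532}{45} \approx -34.044$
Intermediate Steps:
$K{\left(Z,v \right)} = - 6 Z$
$A = \frac{2}{3}$ ($A = \frac{3 - 9}{-9} = \left(3 - 9\right) \left(- \frac{1}{9}\right) = \left(-6\right) \left(- \frac{1}{9}\right) = \frac{2}{3} \approx 0.66667$)
$A + \frac{71}{-135} K{\left(-11,13 \right)} = \frac{2}{3} + \frac{71}{-135} \left(\left(-6\right) \left(-11\right)\right) = \frac{2}{3} + 71 \left(- \frac{1}{135}\right) 66 = \frac{2}{3} - \frac{1562}{45} = - \frac{1532}{45}$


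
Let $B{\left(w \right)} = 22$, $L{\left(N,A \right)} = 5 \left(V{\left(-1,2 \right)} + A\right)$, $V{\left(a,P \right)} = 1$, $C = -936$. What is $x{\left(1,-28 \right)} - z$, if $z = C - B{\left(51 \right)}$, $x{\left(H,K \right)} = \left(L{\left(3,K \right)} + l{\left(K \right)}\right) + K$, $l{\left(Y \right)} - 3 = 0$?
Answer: $798$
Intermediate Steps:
$L{\left(N,A \right)} = 5 + 5 A$ ($L{\left(N,A \right)} = 5 \left(1 + A\right) = 5 + 5 A$)
$l{\left(Y \right)} = 3$ ($l{\left(Y \right)} = 3 + 0 = 3$)
$x{\left(H,K \right)} = 8 + 6 K$ ($x{\left(H,K \right)} = \left(\left(5 + 5 K\right) + 3\right) + K = \left(8 + 5 K\right) + K = 8 + 6 K$)
$z = -958$ ($z = -936 - 22 = -958$)
$x{\left(1,-28 \right)} - z = \left(8 + 6 \left(-28\right)\right) - -958 = \left(8 - 168\right) + 958 = -160 + 958 = 798$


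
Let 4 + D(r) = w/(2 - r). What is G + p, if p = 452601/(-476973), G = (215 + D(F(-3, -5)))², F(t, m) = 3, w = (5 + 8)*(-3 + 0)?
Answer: 3312262211/52997 ≈ 62499.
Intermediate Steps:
w = -39 (w = 13*(-3) = -39)
D(r) = -4 - 39/(2 - r)
G = 62500 (G = (215 + (47 - 4*3)/(-2 + 3))² = (215 + (47 - 12)/1)² = (215 + 1*35)² = (215 + 35)² = 250² = 62500)
p = -50289/52997 (p = 452601*(-1/476973) = -50289/52997 ≈ -0.94890)
G + p = 62500 - 50289/52997 = 3312262211/52997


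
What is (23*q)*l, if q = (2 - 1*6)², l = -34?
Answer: -12512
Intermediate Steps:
q = 16 (q = (2 - 6)² = (-4)² = 16)
(23*q)*l = (23*16)*(-34) = 368*(-34) = -12512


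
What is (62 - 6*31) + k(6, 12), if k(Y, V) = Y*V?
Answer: -52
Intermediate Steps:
k(Y, V) = V*Y
(62 - 6*31) + k(6, 12) = (62 - 6*31) + 12*6 = (62 - 186) + 72 = -124 + 72 = -52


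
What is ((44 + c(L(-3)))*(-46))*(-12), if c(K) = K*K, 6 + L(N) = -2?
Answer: 59616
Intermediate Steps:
L(N) = -8 (L(N) = -6 - 2 = -8)
c(K) = K²
((44 + c(L(-3)))*(-46))*(-12) = ((44 + (-8)²)*(-46))*(-12) = ((44 + 64)*(-46))*(-12) = (108*(-46))*(-12) = -4968*(-12) = 59616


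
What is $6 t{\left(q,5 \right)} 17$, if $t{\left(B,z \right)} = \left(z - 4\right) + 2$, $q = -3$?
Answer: $306$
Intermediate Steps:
$t{\left(B,z \right)} = -2 + z$ ($t{\left(B,z \right)} = \left(-4 + z\right) + 2 = -2 + z$)
$6 t{\left(q,5 \right)} 17 = 6 \left(-2 + 5\right) 17 = 6 \cdot 3 \cdot 17 = 18 \cdot 17 = 306$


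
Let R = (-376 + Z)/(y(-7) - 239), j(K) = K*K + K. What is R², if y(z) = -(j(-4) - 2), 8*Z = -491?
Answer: 12243001/3968064 ≈ 3.0854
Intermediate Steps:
Z = -491/8 (Z = (⅛)*(-491) = -491/8 ≈ -61.375)
j(K) = K + K² (j(K) = K² + K = K + K²)
y(z) = -10 (y(z) = -(-4*(1 - 4) - 2) = -(-4*(-3) - 2) = -(12 - 2) = -1*10 = -10)
R = 3499/1992 (R = (-376 - 491/8)/(-10 - 239) = -3499/8/(-249) = -3499/8*(-1/249) = 3499/1992 ≈ 1.7565)
R² = (3499/1992)² = 12243001/3968064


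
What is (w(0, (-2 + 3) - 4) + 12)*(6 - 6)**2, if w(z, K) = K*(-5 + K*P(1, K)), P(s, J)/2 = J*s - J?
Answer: 0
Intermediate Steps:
P(s, J) = -2*J + 2*J*s (P(s, J) = 2*(J*s - J) = 2*(-J + J*s) = -2*J + 2*J*s)
w(z, K) = -5*K (w(z, K) = K*(-5 + K*(2*K*(-1 + 1))) = K*(-5 + K*(2*K*0)) = K*(-5 + K*0) = K*(-5 + 0) = K*(-5) = -5*K)
(w(0, (-2 + 3) - 4) + 12)*(6 - 6)**2 = (-5*((-2 + 3) - 4) + 12)*(6 - 6)**2 = (-5*(1 - 4) + 12)*0**2 = (-5*(-3) + 12)*0 = (15 + 12)*0 = 27*0 = 0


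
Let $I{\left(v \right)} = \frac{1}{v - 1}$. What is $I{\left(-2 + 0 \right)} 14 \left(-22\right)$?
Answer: $\frac{308}{3} \approx 102.67$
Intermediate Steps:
$I{\left(v \right)} = \frac{1}{-1 + v}$
$I{\left(-2 + 0 \right)} 14 \left(-22\right) = \frac{1}{-1 + \left(-2 + 0\right)} 14 \left(-22\right) = \frac{1}{-1 - 2} \cdot 14 \left(-22\right) = \frac{1}{-3} \cdot 14 \left(-22\right) = \left(- \frac{1}{3}\right) 14 \left(-22\right) = \left(- \frac{14}{3}\right) \left(-22\right) = \frac{308}{3}$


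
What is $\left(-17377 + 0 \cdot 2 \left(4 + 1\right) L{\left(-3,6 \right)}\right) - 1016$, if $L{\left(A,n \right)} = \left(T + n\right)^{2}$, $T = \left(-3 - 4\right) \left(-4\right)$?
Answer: $-18393$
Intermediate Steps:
$T = 28$ ($T = \left(-7\right) \left(-4\right) = 28$)
$L{\left(A,n \right)} = \left(28 + n\right)^{2}$
$\left(-17377 + 0 \cdot 2 \left(4 + 1\right) L{\left(-3,6 \right)}\right) - 1016 = \left(-17377 + 0 \cdot 2 \left(4 + 1\right) \left(28 + 6\right)^{2}\right) - 1016 = \left(-17377 + 0 \cdot 2 \cdot 5 \cdot 34^{2}\right) - 1016 = \left(-17377 + 0 \cdot 10 \cdot 1156\right) - 1016 = \left(-17377 + 0 \cdot 1156\right) - 1016 = \left(-17377 + 0\right) - 1016 = -17377 - 1016 = -18393$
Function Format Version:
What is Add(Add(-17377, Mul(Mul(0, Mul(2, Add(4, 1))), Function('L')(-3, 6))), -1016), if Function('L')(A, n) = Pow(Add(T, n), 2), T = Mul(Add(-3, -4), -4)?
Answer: -18393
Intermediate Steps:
T = 28 (T = Mul(-7, -4) = 28)
Function('L')(A, n) = Pow(Add(28, n), 2)
Add(Add(-17377, Mul(Mul(0, Mul(2, Add(4, 1))), Function('L')(-3, 6))), -1016) = Add(Add(-17377, Mul(Mul(0, Mul(2, Add(4, 1))), Pow(Add(28, 6), 2))), -1016) = Add(Add(-17377, Mul(Mul(0, Mul(2, 5)), Pow(34, 2))), -1016) = Add(Add(-17377, Mul(Mul(0, 10), 1156)), -1016) = Add(Add(-17377, Mul(0, 1156)), -1016) = Add(Add(-17377, 0), -1016) = Add(-17377, -1016) = -18393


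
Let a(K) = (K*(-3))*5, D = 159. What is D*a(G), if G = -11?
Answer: 26235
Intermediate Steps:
a(K) = -15*K (a(K) = -3*K*5 = -15*K)
D*a(G) = 159*(-15*(-11)) = 159*165 = 26235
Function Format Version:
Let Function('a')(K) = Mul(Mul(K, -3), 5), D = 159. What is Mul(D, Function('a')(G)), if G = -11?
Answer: 26235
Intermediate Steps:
Function('a')(K) = Mul(-15, K) (Function('a')(K) = Mul(Mul(-3, K), 5) = Mul(-15, K))
Mul(D, Function('a')(G)) = Mul(159, Mul(-15, -11)) = Mul(159, 165) = 26235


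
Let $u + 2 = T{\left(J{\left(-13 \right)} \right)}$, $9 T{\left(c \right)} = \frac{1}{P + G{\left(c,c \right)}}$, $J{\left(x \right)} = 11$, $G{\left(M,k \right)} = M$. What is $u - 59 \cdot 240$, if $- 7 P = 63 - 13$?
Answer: $- \frac{3441359}{243} \approx -14162.0$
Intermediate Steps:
$P = - \frac{50}{7}$ ($P = - \frac{63 - 13}{7} = \left(- \frac{1}{7}\right) 50 = - \frac{50}{7} \approx -7.1429$)
$T{\left(c \right)} = \frac{1}{9 \left(- \frac{50}{7} + c\right)}$
$u = - \frac{479}{243}$ ($u = -2 + \frac{7}{9 \left(-50 + 7 \cdot 11\right)} = -2 + \frac{7}{9 \left(-50 + 77\right)} = -2 + \frac{7}{9 \cdot 27} = -2 + \frac{7}{9} \cdot \frac{1}{27} = -2 + \frac{7}{243} = - \frac{479}{243} \approx -1.9712$)
$u - 59 \cdot 240 = - \frac{479}{243} - 59 \cdot 240 = - \frac{479}{243} - 14160 = - \frac{3441359}{243}$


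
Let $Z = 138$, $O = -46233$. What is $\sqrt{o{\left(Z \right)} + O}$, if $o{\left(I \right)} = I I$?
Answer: $3 i \sqrt{3021} \approx 164.89 i$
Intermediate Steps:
$o{\left(I \right)} = I^{2}$
$\sqrt{o{\left(Z \right)} + O} = \sqrt{138^{2} - 46233} = \sqrt{19044 - 46233} = \sqrt{-27189} = 3 i \sqrt{3021}$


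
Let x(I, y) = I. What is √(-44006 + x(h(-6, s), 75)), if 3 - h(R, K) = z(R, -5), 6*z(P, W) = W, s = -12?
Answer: I*√1584078/6 ≈ 209.77*I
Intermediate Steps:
z(P, W) = W/6
h(R, K) = 23/6 (h(R, K) = 3 - (-5)/6 = 3 - 1*(-⅚) = 3 + ⅚ = 23/6)
√(-44006 + x(h(-6, s), 75)) = √(-44006 + 23/6) = √(-264013/6) = I*√1584078/6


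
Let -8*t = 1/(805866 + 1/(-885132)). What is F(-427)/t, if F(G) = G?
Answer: 609156307801594/221283 ≈ 2.7528e+9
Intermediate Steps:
t = -221283/1426595568622 (t = -1/(8*(805866 + 1/(-885132))) = -1/(8*(805866 - 1/885132)) = -1/(8*713297784311/885132) = -⅛*885132/713297784311 = -221283/1426595568622 ≈ -1.5511e-7)
F(-427)/t = -427/(-221283/1426595568622) = -427*(-1426595568622/221283) = 609156307801594/221283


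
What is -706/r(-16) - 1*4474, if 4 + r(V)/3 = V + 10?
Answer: -66757/15 ≈ -4450.5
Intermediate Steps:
r(V) = 18 + 3*V (r(V) = -12 + 3*(V + 10) = -12 + 3*(10 + V) = -12 + (30 + 3*V) = 18 + 3*V)
-706/r(-16) - 1*4474 = -706/(18 + 3*(-16)) - 1*4474 = -706/(18 - 48) - 4474 = -706/(-30) - 4474 = -706*(-1/30) - 4474 = 353/15 - 4474 = -66757/15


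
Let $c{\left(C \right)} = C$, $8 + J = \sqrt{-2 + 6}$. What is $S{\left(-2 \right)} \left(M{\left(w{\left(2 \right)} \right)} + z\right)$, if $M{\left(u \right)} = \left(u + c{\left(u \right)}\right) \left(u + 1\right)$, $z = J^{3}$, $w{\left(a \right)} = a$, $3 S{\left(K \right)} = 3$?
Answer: $-204$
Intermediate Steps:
$S{\left(K \right)} = 1$ ($S{\left(K \right)} = \frac{1}{3} \cdot 3 = 1$)
$J = -6$ ($J = -8 + \sqrt{-2 + 6} = -8 + \sqrt{4} = -8 + 2 = -6$)
$z = -216$ ($z = \left(-6\right)^{3} = -216$)
$M{\left(u \right)} = 2 u \left(1 + u\right)$ ($M{\left(u \right)} = \left(u + u\right) \left(u + 1\right) = 2 u \left(1 + u\right)$)
$S{\left(-2 \right)} \left(M{\left(w{\left(2 \right)} \right)} + z\right) = 1 \left(2 \cdot 2 \left(1 + 2\right) - 216\right) = 1 \left(2 \cdot 2 \cdot 3 - 216\right) = 1 \left(12 - 216\right) = 1 \left(-204\right) = -204$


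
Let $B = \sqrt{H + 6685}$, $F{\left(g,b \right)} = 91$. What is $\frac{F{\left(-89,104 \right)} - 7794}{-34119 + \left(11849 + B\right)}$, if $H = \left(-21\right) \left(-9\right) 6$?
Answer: $\frac{171545810}{495945081} + \frac{7703 \sqrt{7819}}{495945081} \approx 0.34727$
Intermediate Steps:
$H = 1134$ ($H = 189 \cdot 6 = 1134$)
$B = \sqrt{7819}$ ($B = \sqrt{1134 + 6685} = \sqrt{7819} \approx 88.425$)
$\frac{F{\left(-89,104 \right)} - 7794}{-34119 + \left(11849 + B\right)} = \frac{91 - 7794}{-34119 + \left(11849 + \sqrt{7819}\right)} = \frac{91 - 7794}{-22270 + \sqrt{7819}} = - \frac{7703}{-22270 + \sqrt{7819}}$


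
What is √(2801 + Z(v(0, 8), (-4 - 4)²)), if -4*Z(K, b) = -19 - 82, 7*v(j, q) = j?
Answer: √11305/2 ≈ 53.162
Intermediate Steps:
v(j, q) = j/7
Z(K, b) = 101/4 (Z(K, b) = -(-19 - 82)/4 = -¼*(-101) = 101/4)
√(2801 + Z(v(0, 8), (-4 - 4)²)) = √(2801 + 101/4) = √(11305/4) = √11305/2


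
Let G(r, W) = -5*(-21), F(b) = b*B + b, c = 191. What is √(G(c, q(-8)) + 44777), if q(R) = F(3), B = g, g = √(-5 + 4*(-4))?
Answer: √44882 ≈ 211.85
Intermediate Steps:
g = I*√21 (g = √(-5 - 16) = √(-21) = I*√21 ≈ 4.5826*I)
B = I*√21 ≈ 4.5826*I
F(b) = b + I*b*√21 (F(b) = b*(I*√21) + b = I*b*√21 + b = b + I*b*√21)
q(R) = 3 + 3*I*√21 (q(R) = 3*(1 + I*√21) = 3 + 3*I*√21)
G(r, W) = 105
√(G(c, q(-8)) + 44777) = √(105 + 44777) = √44882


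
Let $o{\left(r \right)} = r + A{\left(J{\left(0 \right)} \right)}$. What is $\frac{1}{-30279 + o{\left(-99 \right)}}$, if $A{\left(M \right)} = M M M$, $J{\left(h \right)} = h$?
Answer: $- \frac{1}{30378} \approx -3.2919 \cdot 10^{-5}$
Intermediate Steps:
$A{\left(M \right)} = M^{3}$ ($A{\left(M \right)} = M^{2} M = M^{3}$)
$o{\left(r \right)} = r$ ($o{\left(r \right)} = r + 0^{3} = r + 0 = r$)
$\frac{1}{-30279 + o{\left(-99 \right)}} = \frac{1}{-30279 - 99} = \frac{1}{-30378} = - \frac{1}{30378}$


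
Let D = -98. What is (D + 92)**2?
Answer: 36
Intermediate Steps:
(D + 92)**2 = (-98 + 92)**2 = (-6)**2 = 36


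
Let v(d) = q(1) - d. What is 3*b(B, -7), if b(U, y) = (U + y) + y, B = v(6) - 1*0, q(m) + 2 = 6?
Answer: -48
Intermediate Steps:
q(m) = 4 (q(m) = -2 + 6 = 4)
v(d) = 4 - d
B = -2 (B = (4 - 1*6) - 1*0 = (4 - 6) + 0 = -2 + 0 = -2)
b(U, y) = U + 2*y
3*b(B, -7) = 3*(-2 + 2*(-7)) = 3*(-2 - 14) = 3*(-16) = -48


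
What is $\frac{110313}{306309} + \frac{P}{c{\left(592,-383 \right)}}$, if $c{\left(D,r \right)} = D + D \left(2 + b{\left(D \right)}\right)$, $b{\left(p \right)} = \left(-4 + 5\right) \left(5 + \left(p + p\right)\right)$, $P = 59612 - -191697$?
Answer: $\frac{51607373771}{72050411392} \approx 0.71627$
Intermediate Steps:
$P = 251309$ ($P = 59612 + 191697 = 251309$)
$b{\left(p \right)} = 5 + 2 p$ ($b{\left(p \right)} = 1 \left(5 + 2 p\right) = 5 + 2 p$)
$c{\left(D,r \right)} = D + D \left(7 + 2 D\right)$ ($c{\left(D,r \right)} = D + D \left(2 + \left(5 + 2 D\right)\right) = D + D \left(7 + 2 D\right)$)
$\frac{110313}{306309} + \frac{P}{c{\left(592,-383 \right)}} = \frac{110313}{306309} + \frac{251309}{2 \cdot 592 \left(4 + 592\right)} = 110313 \cdot \frac{1}{306309} + \frac{251309}{2 \cdot 592 \cdot 596} = \frac{36771}{102103} + \frac{251309}{705664} = \frac{51607373771}{72050411392}$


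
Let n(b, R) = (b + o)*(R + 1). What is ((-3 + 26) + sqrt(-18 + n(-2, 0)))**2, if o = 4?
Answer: 513 + 184*I ≈ 513.0 + 184.0*I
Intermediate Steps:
n(b, R) = (1 + R)*(4 + b) (n(b, R) = (b + 4)*(R + 1) = (4 + b)*(1 + R) = (1 + R)*(4 + b))
((-3 + 26) + sqrt(-18 + n(-2, 0)))**2 = ((-3 + 26) + sqrt(-18 + (4 - 2 + 4*0 + 0*(-2))))**2 = (23 + sqrt(-18 + (4 - 2 + 0 + 0)))**2 = (23 + sqrt(-18 + 2))**2 = (23 + sqrt(-16))**2 = (23 + 4*I)**2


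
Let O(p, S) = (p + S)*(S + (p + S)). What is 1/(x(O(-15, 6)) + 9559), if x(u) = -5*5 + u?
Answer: 1/9561 ≈ 0.00010459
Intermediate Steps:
O(p, S) = (S + p)*(p + 2*S) (O(p, S) = (S + p)*(S + (S + p)) = (S + p)*(p + 2*S))
x(u) = -25 + u
1/(x(O(-15, 6)) + 9559) = 1/((-25 + ((-15)² + 2*6² + 3*6*(-15))) + 9559) = 1/((-25 + (225 + 2*36 - 270)) + 9559) = 1/((-25 + (225 + 72 - 270)) + 9559) = 1/((-25 + 27) + 9559) = 1/(2 + 9559) = 1/9561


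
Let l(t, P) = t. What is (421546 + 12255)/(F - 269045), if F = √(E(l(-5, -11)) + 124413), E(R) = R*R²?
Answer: -116711990045/72385087737 - 3470408*√1942/72385087737 ≈ -1.6145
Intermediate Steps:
E(R) = R³
F = 8*√1942 (F = √((-5)³ + 124413) = √(-125 + 124413) = √124288 = 8*√1942 ≈ 352.54)
(421546 + 12255)/(F - 269045) = (421546 + 12255)/(8*√1942 - 269045) = 433801/(-269045 + 8*√1942)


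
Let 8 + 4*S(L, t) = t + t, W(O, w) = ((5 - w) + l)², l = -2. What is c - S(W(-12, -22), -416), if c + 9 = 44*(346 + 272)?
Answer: 27393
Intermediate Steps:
W(O, w) = (3 - w)² (W(O, w) = ((5 - w) - 2)² = (3 - w)²)
S(L, t) = -2 + t/2 (S(L, t) = -2 + (t + t)/4 = -2 + (2*t)/4 = -2 + t/2)
c = 27183 (c = -9 + 44*(346 + 272) = -9 + 44*618 = -9 + 27192 = 27183)
c - S(W(-12, -22), -416) = 27183 - (-2 + (½)*(-416)) = 27183 - (-2 - 208) = 27183 - 1*(-210) = 27183 + 210 = 27393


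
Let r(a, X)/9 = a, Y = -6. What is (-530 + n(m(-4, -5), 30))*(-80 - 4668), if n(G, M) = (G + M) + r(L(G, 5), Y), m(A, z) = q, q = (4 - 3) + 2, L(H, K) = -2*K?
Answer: 2787076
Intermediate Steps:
q = 3 (q = 1 + 2 = 3)
r(a, X) = 9*a
m(A, z) = 3
n(G, M) = -90 + G + M (n(G, M) = (G + M) + 9*(-2*5) = (G + M) + 9*(-10) = (G + M) - 90 = -90 + G + M)
(-530 + n(m(-4, -5), 30))*(-80 - 4668) = (-530 + (-90 + 3 + 30))*(-80 - 4668) = (-530 - 57)*(-4748) = -587*(-4748) = 2787076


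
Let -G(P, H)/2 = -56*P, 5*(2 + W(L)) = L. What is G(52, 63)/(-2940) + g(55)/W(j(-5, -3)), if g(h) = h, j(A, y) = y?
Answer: -31579/1365 ≈ -23.135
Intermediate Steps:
W(L) = -2 + L/5
G(P, H) = 112*P (G(P, H) = -(-112)*P = 112*P)
G(52, 63)/(-2940) + g(55)/W(j(-5, -3)) = (112*52)/(-2940) + 55/(-2 + (⅕)*(-3)) = 5824*(-1/2940) + 55/(-2 - ⅗) = -208/105 + 55/(-13/5) = -208/105 + 55*(-5/13) = -208/105 - 275/13 = -31579/1365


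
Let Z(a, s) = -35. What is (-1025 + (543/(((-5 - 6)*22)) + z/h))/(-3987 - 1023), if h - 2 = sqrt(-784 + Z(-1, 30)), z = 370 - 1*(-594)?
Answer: 68041821/332607220 + 482*I*sqrt(91)/687205 ≈ 0.20457 + 0.0066909*I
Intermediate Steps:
z = 964 (z = 370 + 594 = 964)
h = 2 + 3*I*sqrt(91) (h = 2 + sqrt(-784 - 35) = 2 + sqrt(-819) = 2 + 3*I*sqrt(91) ≈ 2.0 + 28.618*I)
(-1025 + (543/(((-5 - 6)*22)) + z/h))/(-3987 - 1023) = (-1025 + (543/(((-5 - 6)*22)) + 964/(2 + 3*I*sqrt(91))))/(-3987 - 1023) = (-1025 + (543/((-11*22)) + 964/(2 + 3*I*sqrt(91))))/(-5010) = (-1025 + (543/(-242) + 964/(2 + 3*I*sqrt(91))))*(-1/5010) = (-1025 + (543*(-1/242) + 964/(2 + 3*I*sqrt(91))))*(-1/5010) = (-1025 + (-543/242 + 964/(2 + 3*I*sqrt(91))))*(-1/5010) = (-248593/242 + 964/(2 + 3*I*sqrt(91)))*(-1/5010) = 248593/1212420 - 482/(2505*(2 + 3*I*sqrt(91)))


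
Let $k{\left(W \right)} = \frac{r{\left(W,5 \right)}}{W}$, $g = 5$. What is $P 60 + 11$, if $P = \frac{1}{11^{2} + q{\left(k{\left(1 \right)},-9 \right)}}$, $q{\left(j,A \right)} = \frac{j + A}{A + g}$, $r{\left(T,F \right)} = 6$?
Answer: $\frac{5597}{487} \approx 11.493$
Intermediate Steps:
$k{\left(W \right)} = \frac{6}{W}$
$q{\left(j,A \right)} = \frac{A + j}{5 + A}$ ($q{\left(j,A \right)} = \frac{j + A}{A + 5} = \frac{A + j}{5 + A}$)
$P = \frac{4}{487}$ ($P = \frac{1}{11^{2} + \frac{-9 + \frac{6}{1}}{5 - 9}} = \frac{1}{121 + \frac{-9 + 6 \cdot 1}{-4}} = \frac{1}{121 - \frac{-9 + 6}{4}} = \frac{1}{121 - - \frac{3}{4}} = \frac{1}{121 + \frac{3}{4}} = \frac{1}{\frac{487}{4}} = \frac{4}{487} \approx 0.0082135$)
$P 60 + 11 = \frac{4}{487} \cdot 60 + 11 = \frac{240}{487} + 11 = \frac{5597}{487}$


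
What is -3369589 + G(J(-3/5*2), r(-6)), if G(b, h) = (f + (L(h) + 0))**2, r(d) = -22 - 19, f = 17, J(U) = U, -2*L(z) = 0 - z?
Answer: -13478307/4 ≈ -3.3696e+6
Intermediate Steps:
L(z) = z/2 (L(z) = -(0 - z)/2 = -(-1)*z/2 = z/2)
r(d) = -41
G(b, h) = (17 + h/2)**2 (G(b, h) = (17 + (h/2 + 0))**2 = (17 + h/2)**2)
-3369589 + G(J(-3/5*2), r(-6)) = -3369589 + (34 - 41)**2/4 = -3369589 + (1/4)*(-7)**2 = -3369589 + (1/4)*49 = -3369589 + 49/4 = -13478307/4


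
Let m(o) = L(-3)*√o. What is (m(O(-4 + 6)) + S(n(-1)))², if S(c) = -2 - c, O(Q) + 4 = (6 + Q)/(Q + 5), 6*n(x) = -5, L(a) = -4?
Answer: -11177/252 + 8*I*√35/3 ≈ -44.353 + 15.776*I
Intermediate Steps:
n(x) = -⅚ (n(x) = (⅙)*(-5) = -⅚)
O(Q) = -4 + (6 + Q)/(5 + Q) (O(Q) = -4 + (6 + Q)/(Q + 5) = -4 + (6 + Q)/(5 + Q))
m(o) = -4*√o
(m(O(-4 + 6)) + S(n(-1)))² = (-4*√(-14 - 3*(-4 + 6))/√(5 + (-4 + 6)) + (-2 - 1*(-⅚)))² = (-4*√(-14 - 3*2)/√(5 + 2) + (-2 + ⅚))² = (-4*√7*√(-14 - 6)/7 - 7/6)² = (-4*2*I*√35/7 - 7/6)² = (-8*I*√35/7 - 7/6)² = (-7/6 - 8*I*√35/7)²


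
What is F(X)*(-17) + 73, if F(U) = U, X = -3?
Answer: 124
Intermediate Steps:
F(X)*(-17) + 73 = -3*(-17) + 73 = 51 + 73 = 124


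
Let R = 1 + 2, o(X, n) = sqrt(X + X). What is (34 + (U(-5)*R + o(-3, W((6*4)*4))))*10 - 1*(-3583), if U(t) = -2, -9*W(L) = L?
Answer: 3863 + 10*I*sqrt(6) ≈ 3863.0 + 24.495*I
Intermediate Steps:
W(L) = -L/9
o(X, n) = sqrt(2)*sqrt(X) (o(X, n) = sqrt(2*X) = sqrt(2)*sqrt(X))
R = 3
(34 + (U(-5)*R + o(-3, W((6*4)*4))))*10 - 1*(-3583) = (34 + (-2*3 + sqrt(2)*sqrt(-3)))*10 - 1*(-3583) = (34 + (-6 + sqrt(2)*(I*sqrt(3))))*10 + 3583 = (34 + (-6 + I*sqrt(6)))*10 + 3583 = (28 + I*sqrt(6))*10 + 3583 = (280 + 10*I*sqrt(6)) + 3583 = 3863 + 10*I*sqrt(6)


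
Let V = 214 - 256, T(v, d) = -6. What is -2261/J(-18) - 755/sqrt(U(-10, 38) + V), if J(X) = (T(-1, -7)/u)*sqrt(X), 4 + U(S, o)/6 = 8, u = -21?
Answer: 5779*I*sqrt(2)/4 ≈ 2043.2*I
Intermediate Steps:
U(S, o) = 24 (U(S, o) = -24 + 6*8 = -24 + 48 = 24)
V = -42
J(X) = 2*sqrt(X)/7 (J(X) = (-6/(-21))*sqrt(X) = (-6*(-1/21))*sqrt(X) = 2*sqrt(X)/7)
-2261/J(-18) - 755/sqrt(U(-10, 38) + V) = -2261*(-7*I*sqrt(2)/12) - 755/sqrt(24 - 42) = -2261*(-7*I*sqrt(2)/12) - 755*(-I*sqrt(2)/6) = -(-15827)*I*sqrt(2)/12 - (-755)*I*sqrt(2)/6 = 15827*I*sqrt(2)/12 + 755*I*sqrt(2)/6 = 5779*I*sqrt(2)/4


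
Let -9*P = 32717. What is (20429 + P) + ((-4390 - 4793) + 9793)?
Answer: 156634/9 ≈ 17404.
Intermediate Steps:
P = -32717/9 (P = -⅑*32717 = -32717/9 ≈ -3635.2)
(20429 + P) + ((-4390 - 4793) + 9793) = (20429 - 32717/9) + ((-4390 - 4793) + 9793) = 151144/9 + (-9183 + 9793) = 151144/9 + 610 = 156634/9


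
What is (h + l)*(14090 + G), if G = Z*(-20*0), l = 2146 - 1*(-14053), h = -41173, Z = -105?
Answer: -351883660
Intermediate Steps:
l = 16199 (l = 2146 + 14053 = 16199)
G = 0 (G = -(-2100)*0 = -105*0 = 0)
(h + l)*(14090 + G) = (-41173 + 16199)*(14090 + 0) = -24974*14090 = -351883660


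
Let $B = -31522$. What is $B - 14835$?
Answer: $-46357$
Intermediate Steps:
$B - 14835 = -31522 - 14835 = -46357$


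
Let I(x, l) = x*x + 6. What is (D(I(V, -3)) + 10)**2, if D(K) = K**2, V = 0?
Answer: 2116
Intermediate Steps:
I(x, l) = 6 + x**2 (I(x, l) = x**2 + 6 = 6 + x**2)
(D(I(V, -3)) + 10)**2 = ((6 + 0**2)**2 + 10)**2 = ((6 + 0)**2 + 10)**2 = (6**2 + 10)**2 = (36 + 10)**2 = 46**2 = 2116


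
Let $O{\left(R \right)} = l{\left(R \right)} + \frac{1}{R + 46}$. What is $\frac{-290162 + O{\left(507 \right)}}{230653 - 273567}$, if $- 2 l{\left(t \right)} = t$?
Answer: $\frac{321199541}{47462884} \approx 6.7674$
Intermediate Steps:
$l{\left(t \right)} = - \frac{t}{2}$
$O{\left(R \right)} = \frac{1}{46 + R} - \frac{R}{2}$ ($O{\left(R \right)} = - \frac{R}{2} + \frac{1}{R + 46} = - \frac{R}{2} + \frac{1}{46 + R} = \frac{1}{46 + R} - \frac{R}{2}$)
$\frac{-290162 + O{\left(507 \right)}}{230653 - 273567} = \frac{-290162 + \frac{2 - 507^{2} - 23322}{2 \left(46 + 507\right)}}{230653 - 273567} = \frac{-290162 + \frac{2 - 257049 - 23322}{2 \cdot 553}}{-42914} = \left(-290162 + \frac{1}{2} \cdot \frac{1}{553} \left(2 - 257049 - 23322\right)\right) \left(- \frac{1}{42914}\right) = \left(-290162 + \frac{1}{2} \cdot \frac{1}{553} \left(-280369\right)\right) \left(- \frac{1}{42914}\right) = \left(-290162 - \frac{280369}{1106}\right) \left(- \frac{1}{42914}\right) = \left(- \frac{321199541}{1106}\right) \left(- \frac{1}{42914}\right) = \frac{321199541}{47462884}$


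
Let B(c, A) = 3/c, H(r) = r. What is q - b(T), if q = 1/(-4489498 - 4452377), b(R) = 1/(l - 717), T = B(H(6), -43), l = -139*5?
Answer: 8940463/12625927500 ≈ 0.00070810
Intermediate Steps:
l = -695
T = ½ (T = 3/6 = 3*(⅙) = ½ ≈ 0.50000)
b(R) = -1/1412 (b(R) = 1/(-695 - 717) = 1/(-1412) = -1/1412)
q = -1/8941875 (q = 1/(-8941875) = -1/8941875 ≈ -1.1183e-7)
q - b(T) = -1/8941875 - 1*(-1/1412) = -1/8941875 + 1/1412 = 8940463/12625927500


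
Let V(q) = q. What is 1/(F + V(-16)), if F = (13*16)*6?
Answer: 1/1232 ≈ 0.00081169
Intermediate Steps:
F = 1248 (F = 208*6 = 1248)
1/(F + V(-16)) = 1/(1248 - 16) = 1/1232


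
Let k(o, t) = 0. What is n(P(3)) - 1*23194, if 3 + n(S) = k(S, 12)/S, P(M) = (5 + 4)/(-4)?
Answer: -23197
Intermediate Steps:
P(M) = -9/4 (P(M) = 9*(-¼) = -9/4)
n(S) = -3 (n(S) = -3 + 0/S = -3 + 0 = -3)
n(P(3)) - 1*23194 = -3 - 1*23194 = -3 - 23194 = -23197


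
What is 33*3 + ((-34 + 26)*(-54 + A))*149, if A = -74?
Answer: 152675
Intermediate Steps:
33*3 + ((-34 + 26)*(-54 + A))*149 = 33*3 + ((-34 + 26)*(-54 - 74))*149 = 99 - 8*(-128)*149 = 99 + 1024*149 = 99 + 152576 = 152675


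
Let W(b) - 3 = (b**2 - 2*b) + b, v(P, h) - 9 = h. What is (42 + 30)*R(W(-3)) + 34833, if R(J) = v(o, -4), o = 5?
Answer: 35193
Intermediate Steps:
v(P, h) = 9 + h
W(b) = 3 + b**2 - b (W(b) = 3 + ((b**2 - 2*b) + b) = 3 + (b**2 - b) = 3 + b**2 - b)
R(J) = 5 (R(J) = 9 - 4 = 5)
(42 + 30)*R(W(-3)) + 34833 = (42 + 30)*5 + 34833 = 72*5 + 34833 = 360 + 34833 = 35193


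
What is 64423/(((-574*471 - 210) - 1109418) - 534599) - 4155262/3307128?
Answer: -4084320391183/3165882216684 ≈ -1.2901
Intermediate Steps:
64423/(((-574*471 - 210) - 1109418) - 534599) - 4155262/3307128 = 64423/(((-270354 - 210) - 1109418) - 534599) - 4155262*1/3307128 = 64423/((-270564 - 1109418) - 534599) - 2077631/1653564 = 64423/(-1379982 - 534599) - 2077631/1653564 = 64423/(-1914581) - 2077631/1653564 = 64423*(-1/1914581) - 2077631/1653564 = -64423/1914581 - 2077631/1653564 = -4084320391183/3165882216684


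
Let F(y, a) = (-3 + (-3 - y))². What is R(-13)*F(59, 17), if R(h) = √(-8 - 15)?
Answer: 4225*I*√23 ≈ 20262.0*I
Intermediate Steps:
F(y, a) = (-6 - y)²
R(h) = I*√23 (R(h) = √(-23) = I*√23)
R(-13)*F(59, 17) = (I*√23)*(6 + 59)² = (I*√23)*65² = (I*√23)*4225 = 4225*I*√23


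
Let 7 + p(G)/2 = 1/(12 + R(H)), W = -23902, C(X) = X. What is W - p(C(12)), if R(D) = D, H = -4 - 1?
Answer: -167218/7 ≈ -23888.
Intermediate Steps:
H = -5
p(G) = -96/7 (p(G) = -14 + 2/(12 - 5) = -14 + 2/7 = -96/7)
W - p(C(12)) = -23902 - 1*(-96/7) = -23902 + 96/7 = -167218/7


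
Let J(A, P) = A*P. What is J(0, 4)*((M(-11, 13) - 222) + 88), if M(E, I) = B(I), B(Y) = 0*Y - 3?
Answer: 0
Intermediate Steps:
B(Y) = -3 (B(Y) = 0 - 3 = -3)
M(E, I) = -3
J(0, 4)*((M(-11, 13) - 222) + 88) = (0*4)*((-3 - 222) + 88) = 0*(-225 + 88) = 0*(-137) = 0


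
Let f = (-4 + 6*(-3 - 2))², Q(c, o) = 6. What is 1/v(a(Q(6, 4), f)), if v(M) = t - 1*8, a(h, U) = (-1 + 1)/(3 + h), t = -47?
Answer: -1/55 ≈ -0.018182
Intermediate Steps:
f = 1156 (f = (-4 + 6*(-5))² = (-4 - 30)² = (-34)² = 1156)
a(h, U) = 0 (a(h, U) = 0/(3 + h) = 0)
v(M) = -55 (v(M) = -47 - 1*8 = -47 - 8 = -55)
1/v(a(Q(6, 4), f)) = 1/(-55) = -1/55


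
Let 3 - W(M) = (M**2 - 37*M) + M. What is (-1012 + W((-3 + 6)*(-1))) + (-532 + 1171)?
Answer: -487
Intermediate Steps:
W(M) = 3 - M**2 + 36*M (W(M) = 3 - ((M**2 - 37*M) + M) = 3 - (M**2 - 36*M) = 3 + (-M**2 + 36*M) = 3 - M**2 + 36*M)
(-1012 + W((-3 + 6)*(-1))) + (-532 + 1171) = (-1012 + (3 - ((-3 + 6)*(-1))**2 + 36*((-3 + 6)*(-1)))) + (-532 + 1171) = (-1012 + (3 - (3*(-1))**2 + 36*(3*(-1)))) + 639 = (-1012 + (3 - 1*(-3)**2 + 36*(-3))) + 639 = (-1012 + (3 - 1*9 - 108)) + 639 = (-1012 + (3 - 9 - 108)) + 639 = (-1012 - 114) + 639 = -1126 + 639 = -487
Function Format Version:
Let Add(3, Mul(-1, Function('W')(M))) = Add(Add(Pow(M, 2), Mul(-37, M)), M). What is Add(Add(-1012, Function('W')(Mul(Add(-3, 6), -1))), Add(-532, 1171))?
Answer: -487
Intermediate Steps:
Function('W')(M) = Add(3, Mul(-1, Pow(M, 2)), Mul(36, M)) (Function('W')(M) = Add(3, Mul(-1, Add(Add(Pow(M, 2), Mul(-37, M)), M))) = Add(3, Mul(-1, Add(Pow(M, 2), Mul(-36, M)))) = Add(3, Add(Mul(-1, Pow(M, 2)), Mul(36, M))) = Add(3, Mul(-1, Pow(M, 2)), Mul(36, M)))
Add(Add(-1012, Function('W')(Mul(Add(-3, 6), -1))), Add(-532, 1171)) = Add(Add(-1012, Add(3, Mul(-1, Pow(Mul(Add(-3, 6), -1), 2)), Mul(36, Mul(Add(-3, 6), -1)))), Add(-532, 1171)) = Add(Add(-1012, Add(3, Mul(-1, Pow(Mul(3, -1), 2)), Mul(36, Mul(3, -1)))), 639) = Add(Add(-1012, Add(3, Mul(-1, Pow(-3, 2)), Mul(36, -3))), 639) = Add(Add(-1012, Add(3, Mul(-1, 9), -108)), 639) = Add(Add(-1012, Add(3, -9, -108)), 639) = Add(Add(-1012, -114), 639) = Add(-1126, 639) = -487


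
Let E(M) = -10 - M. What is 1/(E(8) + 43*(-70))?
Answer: -1/3028 ≈ -0.00033025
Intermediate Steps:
1/(E(8) + 43*(-70)) = 1/((-10 - 1*8) + 43*(-70)) = 1/((-10 - 8) - 3010) = 1/(-18 - 3010) = 1/(-3028) = -1/3028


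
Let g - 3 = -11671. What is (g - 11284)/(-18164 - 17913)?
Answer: 22952/36077 ≈ 0.63620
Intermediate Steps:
g = -11668 (g = 3 - 11671 = -11668)
(g - 11284)/(-18164 - 17913) = (-11668 - 11284)/(-18164 - 17913) = -22952/(-36077) = -22952*(-1/36077) = 22952/36077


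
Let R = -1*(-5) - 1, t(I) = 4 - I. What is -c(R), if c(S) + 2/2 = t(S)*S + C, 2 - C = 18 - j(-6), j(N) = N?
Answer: 23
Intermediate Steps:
R = 4 (R = 5 - 1 = 4)
C = -22 (C = 2 - (18 - 1*(-6)) = 2 - (18 + 6) = 2 - 1*24 = 2 - 24 = -22)
c(S) = -23 + S*(4 - S) (c(S) = -1 + ((4 - S)*S - 22) = -1 + (S*(4 - S) - 22) = -1 + (-22 + S*(4 - S)) = -23 + S*(4 - S))
-c(R) = -(-23 - 1*4*(-4 + 4)) = -(-23 - 1*4*0) = -(-23 + 0) = -1*(-23) = 23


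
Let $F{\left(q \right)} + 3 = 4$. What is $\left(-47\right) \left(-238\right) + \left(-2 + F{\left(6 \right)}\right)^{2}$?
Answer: $11187$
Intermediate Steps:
$F{\left(q \right)} = 1$ ($F{\left(q \right)} = -3 + 4 = 1$)
$\left(-47\right) \left(-238\right) + \left(-2 + F{\left(6 \right)}\right)^{2} = \left(-47\right) \left(-238\right) + \left(-2 + 1\right)^{2} = 11186 + \left(-1\right)^{2} = 11186 + 1 = 11187$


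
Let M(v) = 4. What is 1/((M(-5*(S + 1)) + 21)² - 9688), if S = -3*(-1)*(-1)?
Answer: -1/9063 ≈ -0.00011034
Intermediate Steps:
S = -3 (S = 3*(-1) = -3)
1/((M(-5*(S + 1)) + 21)² - 9688) = 1/((4 + 21)² - 9688) = 1/(25² - 9688) = 1/(625 - 9688) = 1/(-9063) = -1/9063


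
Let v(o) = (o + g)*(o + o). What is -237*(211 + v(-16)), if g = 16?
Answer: -50007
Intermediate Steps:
v(o) = 2*o*(16 + o) (v(o) = (o + 16)*(o + o) = (16 + o)*(2*o) = 2*o*(16 + o))
-237*(211 + v(-16)) = -237*(211 + 2*(-16)*(16 - 16)) = -237*(211 + 2*(-16)*0) = -237*(211 + 0) = -237*211 = -50007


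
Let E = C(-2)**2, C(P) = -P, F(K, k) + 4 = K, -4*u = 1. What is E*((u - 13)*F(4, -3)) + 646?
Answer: 646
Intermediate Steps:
u = -1/4 (u = -1/4*1 = -1/4 ≈ -0.25000)
F(K, k) = -4 + K
E = 4 (E = (-1*(-2))**2 = 2**2 = 4)
E*((u - 13)*F(4, -3)) + 646 = 4*((-1/4 - 13)*(-4 + 4)) + 646 = 4*(-53/4*0) + 646 = 4*0 + 646 = 0 + 646 = 646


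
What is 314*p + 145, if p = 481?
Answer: 151179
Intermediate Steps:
314*p + 145 = 314*481 + 145 = 151034 + 145 = 151179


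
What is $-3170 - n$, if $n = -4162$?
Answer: $992$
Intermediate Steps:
$-3170 - n = -3170 - -4162 = -3170 + 4162 = 992$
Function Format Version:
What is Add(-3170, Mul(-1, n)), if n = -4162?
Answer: 992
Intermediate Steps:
Add(-3170, Mul(-1, n)) = Add(-3170, Mul(-1, -4162)) = Add(-3170, 4162) = 992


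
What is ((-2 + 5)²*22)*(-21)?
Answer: -4158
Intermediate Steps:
((-2 + 5)²*22)*(-21) = (3²*22)*(-21) = (9*22)*(-21) = 198*(-21) = -4158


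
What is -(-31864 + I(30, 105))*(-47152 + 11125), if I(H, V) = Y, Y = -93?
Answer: -1151314839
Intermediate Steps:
I(H, V) = -93
-(-31864 + I(30, 105))*(-47152 + 11125) = -(-31864 - 93)*(-47152 + 11125) = -(-31957)*(-36027) = -1*1151314839 = -1151314839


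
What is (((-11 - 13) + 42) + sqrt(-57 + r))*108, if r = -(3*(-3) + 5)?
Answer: 1944 + 108*I*sqrt(53) ≈ 1944.0 + 786.25*I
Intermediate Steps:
r = 4 (r = -(-9 + 5) = -1*(-4) = 4)
(((-11 - 13) + 42) + sqrt(-57 + r))*108 = (((-11 - 13) + 42) + sqrt(-57 + 4))*108 = ((-24 + 42) + sqrt(-53))*108 = (18 + I*sqrt(53))*108 = 1944 + 108*I*sqrt(53)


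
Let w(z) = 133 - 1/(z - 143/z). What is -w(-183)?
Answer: -4435201/33346 ≈ -133.01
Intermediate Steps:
-w(-183) = -(-19019 - 1*(-183) + 133*(-183)²)/(-143 + (-183)²) = -(-19019 + 183 + 133*33489)/(-143 + 33489) = -(-19019 + 183 + 4454037)/33346 = -4435201/33346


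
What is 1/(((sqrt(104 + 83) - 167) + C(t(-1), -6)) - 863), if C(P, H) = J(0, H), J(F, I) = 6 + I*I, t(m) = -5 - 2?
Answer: -988/975957 - sqrt(187)/975957 ≈ -0.0010264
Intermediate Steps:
t(m) = -7
J(F, I) = 6 + I**2
C(P, H) = 6 + H**2
1/(((sqrt(104 + 83) - 167) + C(t(-1), -6)) - 863) = 1/(((sqrt(104 + 83) - 167) + (6 + (-6)**2)) - 863) = 1/(((sqrt(187) - 167) + (6 + 36)) - 863) = 1/(((-167 + sqrt(187)) + 42) - 863) = 1/((-125 + sqrt(187)) - 863) = 1/(-988 + sqrt(187))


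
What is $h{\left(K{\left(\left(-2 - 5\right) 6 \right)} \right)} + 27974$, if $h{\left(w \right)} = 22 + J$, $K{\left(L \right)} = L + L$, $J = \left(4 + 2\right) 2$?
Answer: $28008$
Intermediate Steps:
$J = 12$ ($J = 6 \cdot 2 = 12$)
$K{\left(L \right)} = 2 L$
$h{\left(w \right)} = 34$ ($h{\left(w \right)} = 22 + 12 = 34$)
$h{\left(K{\left(\left(-2 - 5\right) 6 \right)} \right)} + 27974 = 34 + 27974 = 28008$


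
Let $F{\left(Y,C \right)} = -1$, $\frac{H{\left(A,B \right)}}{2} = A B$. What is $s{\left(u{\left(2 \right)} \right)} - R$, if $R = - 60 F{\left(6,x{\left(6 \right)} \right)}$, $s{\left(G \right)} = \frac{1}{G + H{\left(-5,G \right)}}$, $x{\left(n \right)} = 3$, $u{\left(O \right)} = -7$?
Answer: $- \frac{3779}{63} \approx -59.984$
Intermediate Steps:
$H{\left(A,B \right)} = 2 A B$
$s{\left(G \right)} = - \frac{1}{9 G}$ ($s{\left(G \right)} = \frac{1}{G + 2 \left(-5\right) G} = \frac{1}{G - 10 G} = \frac{1}{\left(-9\right) G} = - \frac{1}{9 G}$)
$R = 60$ ($R = \left(-60\right) \left(-1\right) = 60$)
$s{\left(u{\left(2 \right)} \right)} - R = - \frac{1}{9 \left(-7\right)} - 60 = \left(- \frac{1}{9}\right) \left(- \frac{1}{7}\right) - 60 = \frac{1}{63} - 60 = - \frac{3779}{63}$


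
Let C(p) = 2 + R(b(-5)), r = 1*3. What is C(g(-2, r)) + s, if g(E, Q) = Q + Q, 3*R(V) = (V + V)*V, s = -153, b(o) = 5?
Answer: -403/3 ≈ -134.33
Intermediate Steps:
r = 3
R(V) = 2*V²/3 (R(V) = ((V + V)*V)/3 = ((2*V)*V)/3 = (2*V²)/3 = 2*V²/3)
g(E, Q) = 2*Q
C(p) = 56/3 (C(p) = 2 + (⅔)*5² = 2 + (⅔)*25 = 2 + 50/3 = 56/3)
C(g(-2, r)) + s = 56/3 - 153 = -403/3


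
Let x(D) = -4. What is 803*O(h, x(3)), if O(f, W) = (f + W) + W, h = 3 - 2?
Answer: -5621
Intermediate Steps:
h = 1
O(f, W) = f + 2*W (O(f, W) = (W + f) + W = f + 2*W)
803*O(h, x(3)) = 803*(1 + 2*(-4)) = 803*(1 - 8) = 803*(-7) = -5621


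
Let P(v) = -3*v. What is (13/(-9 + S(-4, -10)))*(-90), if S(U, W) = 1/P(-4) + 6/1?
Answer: 2808/7 ≈ 401.14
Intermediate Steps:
S(U, W) = 73/12 (S(U, W) = 1/(-3*(-4)) + 6/1 = 1/12 + 6*1 = 1*(1/12) + 6 = 1/12 + 6 = 73/12)
(13/(-9 + S(-4, -10)))*(-90) = (13/(-9 + 73/12))*(-90) = (13/(-35/12))*(-90) = (13*(-12/35))*(-90) = -156/35*(-90) = 2808/7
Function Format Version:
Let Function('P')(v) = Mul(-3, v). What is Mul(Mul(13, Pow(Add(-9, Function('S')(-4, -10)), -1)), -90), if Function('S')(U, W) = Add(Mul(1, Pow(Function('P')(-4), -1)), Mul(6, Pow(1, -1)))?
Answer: Rational(2808, 7) ≈ 401.14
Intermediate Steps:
Function('S')(U, W) = Rational(73, 12) (Function('S')(U, W) = Add(Mul(1, Pow(Mul(-3, -4), -1)), Mul(6, Pow(1, -1))) = Add(Mul(1, Pow(12, -1)), Mul(6, 1)) = Add(Mul(1, Rational(1, 12)), 6) = Add(Rational(1, 12), 6) = Rational(73, 12))
Mul(Mul(13, Pow(Add(-9, Function('S')(-4, -10)), -1)), -90) = Mul(Mul(13, Pow(Add(-9, Rational(73, 12)), -1)), -90) = Mul(Mul(13, Pow(Rational(-35, 12), -1)), -90) = Mul(Mul(13, Rational(-12, 35)), -90) = Mul(Rational(-156, 35), -90) = Rational(2808, 7)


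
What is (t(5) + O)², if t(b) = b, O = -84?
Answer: 6241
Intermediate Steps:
(t(5) + O)² = (5 - 84)² = (-79)² = 6241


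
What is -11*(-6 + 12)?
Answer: -66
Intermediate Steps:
-11*(-6 + 12) = -11*6 = -66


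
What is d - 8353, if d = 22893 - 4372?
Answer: 10168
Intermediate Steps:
d = 18521
d - 8353 = 18521 - 8353 = 10168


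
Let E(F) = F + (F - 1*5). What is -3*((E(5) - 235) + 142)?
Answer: 264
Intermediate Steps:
E(F) = -5 + 2*F (E(F) = F + (F - 5) = F + (-5 + F) = -5 + 2*F)
-3*((E(5) - 235) + 142) = -3*(((-5 + 2*5) - 235) + 142) = -3*(((-5 + 10) - 235) + 142) = -3*((5 - 235) + 142) = -3*(-230 + 142) = -3*(-88) = 264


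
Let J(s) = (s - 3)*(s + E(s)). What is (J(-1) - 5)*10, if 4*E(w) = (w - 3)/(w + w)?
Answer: -30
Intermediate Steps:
E(w) = (-3 + w)/(8*w) (E(w) = ((w - 3)/(w + w))/4 = ((-3 + w)/((2*w)))/4 = ((-3 + w)*(1/(2*w)))/4 = ((-3 + w)/(2*w))/4 = (-3 + w)/(8*w))
J(s) = (-3 + s)*(s + (-3 + s)/(8*s)) (J(s) = (s - 3)*(s + (-3 + s)/(8*s)) = (-3 + s)*(s + (-3 + s)/(8*s)))
(J(-1) - 5)*10 = ((-¾ + (-1)² - 23/8*(-1) + (9/8)/(-1)) - 5)*10 = ((-¾ + 1 + 23/8 + (9/8)*(-1)) - 5)*10 = ((-¾ + 1 + 23/8 - 9/8) - 5)*10 = (2 - 5)*10 = -3*10 = -30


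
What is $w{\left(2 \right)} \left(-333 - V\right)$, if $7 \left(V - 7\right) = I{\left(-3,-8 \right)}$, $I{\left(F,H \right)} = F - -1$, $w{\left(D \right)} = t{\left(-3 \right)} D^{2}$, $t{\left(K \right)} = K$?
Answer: $\frac{28536}{7} \approx 4076.6$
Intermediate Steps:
$w{\left(D \right)} = - 3 D^{2}$
$I{\left(F,H \right)} = 1 + F$ ($I{\left(F,H \right)} = F + 1 = 1 + F$)
$V = \frac{47}{7}$ ($V = 7 + \frac{1 - 3}{7} = 7 + \frac{1}{7} \left(-2\right) = 7 - \frac{2}{7} = \frac{47}{7} \approx 6.7143$)
$w{\left(2 \right)} \left(-333 - V\right) = - 3 \cdot 2^{2} \left(-333 - \frac{47}{7}\right) = \left(-3\right) 4 \left(-333 - \frac{47}{7}\right) = \left(-12\right) \left(- \frac{2378}{7}\right) = \frac{28536}{7}$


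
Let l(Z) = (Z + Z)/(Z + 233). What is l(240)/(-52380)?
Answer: -8/412929 ≈ -1.9374e-5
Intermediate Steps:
l(Z) = 2*Z/(233 + Z) (l(Z) = (2*Z)/(233 + Z) = 2*Z/(233 + Z))
l(240)/(-52380) = (2*240/(233 + 240))/(-52380) = (2*240/473)*(-1/52380) = (2*240*(1/473))*(-1/52380) = (480/473)*(-1/52380) = -8/412929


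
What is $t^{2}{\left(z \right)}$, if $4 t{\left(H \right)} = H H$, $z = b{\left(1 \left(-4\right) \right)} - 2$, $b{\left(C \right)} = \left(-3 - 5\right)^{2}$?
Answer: $923521$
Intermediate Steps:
$b{\left(C \right)} = 64$ ($b{\left(C \right)} = \left(-8\right)^{2} = 64$)
$z = 62$ ($z = 64 - 2 = 62$)
$t{\left(H \right)} = \frac{H^{2}}{4}$ ($t{\left(H \right)} = \frac{H H}{4} = \frac{H^{2}}{4}$)
$t^{2}{\left(z \right)} = \left(\frac{62^{2}}{4}\right)^{2} = \left(\frac{1}{4} \cdot 3844\right)^{2} = 961^{2} = 923521$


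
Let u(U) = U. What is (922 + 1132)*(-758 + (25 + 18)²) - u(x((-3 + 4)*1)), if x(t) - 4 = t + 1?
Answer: 2240908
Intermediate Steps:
x(t) = 5 + t (x(t) = 4 + (t + 1) = 4 + (1 + t) = 5 + t)
(922 + 1132)*(-758 + (25 + 18)²) - u(x((-3 + 4)*1)) = (922 + 1132)*(-758 + (25 + 18)²) - (5 + (-3 + 4)*1) = 2054*(-758 + 43²) - (5 + 1*1) = 2054*(-758 + 1849) - (5 + 1) = 2054*1091 - 1*6 = 2240914 - 6 = 2240908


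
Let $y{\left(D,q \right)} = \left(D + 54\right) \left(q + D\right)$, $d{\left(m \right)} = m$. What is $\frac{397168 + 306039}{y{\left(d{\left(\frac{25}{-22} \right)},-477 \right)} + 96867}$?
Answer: $\frac{340352188}{34650031} \approx 9.8226$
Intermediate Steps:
$y{\left(D,q \right)} = \left(54 + D\right) \left(D + q\right)$
$\frac{397168 + 306039}{y{\left(d{\left(\frac{25}{-22} \right)},-477 \right)} + 96867} = \frac{397168 + 306039}{\left(\left(\frac{25}{-22}\right)^{2} + 54 \frac{25}{-22} + 54 \left(-477\right) + \frac{25}{-22} \left(-477\right)\right) + 96867} = \frac{703207}{\left(\left(25 \left(- \frac{1}{22}\right)\right)^{2} + 54 \cdot 25 \left(- \frac{1}{22}\right) - 25758 + 25 \left(- \frac{1}{22}\right) \left(-477\right)\right) + 96867} = \frac{703207}{\left(\left(- \frac{25}{22}\right)^{2} + 54 \left(- \frac{25}{22}\right) - 25758 - - \frac{11925}{22}\right) + 96867} = \frac{703207}{\left(\frac{625}{484} - \frac{675}{11} - 25758 + \frac{11925}{22}\right) + 96867} = \frac{703207}{- \frac{12233597}{484} + 96867} = \frac{703207}{\frac{34650031}{484}} = 703207 \cdot \frac{484}{34650031} = \frac{340352188}{34650031}$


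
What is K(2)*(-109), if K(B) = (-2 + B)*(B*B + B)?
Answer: 0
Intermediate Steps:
K(B) = (-2 + B)*(B + B²) (K(B) = (-2 + B)*(B² + B) = (-2 + B)*(B + B²))
K(2)*(-109) = (2*(-2 + 2² - 1*2))*(-109) = (2*(-2 + 4 - 2))*(-109) = (2*0)*(-109) = 0*(-109) = 0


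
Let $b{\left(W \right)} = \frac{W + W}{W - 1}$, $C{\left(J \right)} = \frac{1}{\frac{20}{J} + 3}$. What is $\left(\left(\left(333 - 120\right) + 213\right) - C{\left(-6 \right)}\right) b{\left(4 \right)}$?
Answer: $1144$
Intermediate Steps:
$C{\left(J \right)} = \frac{1}{3 + \frac{20}{J}}$
$b{\left(W \right)} = \frac{2 W}{-1 + W}$
$\left(\left(\left(333 - 120\right) + 213\right) - C{\left(-6 \right)}\right) b{\left(4 \right)} = \left(\left(\left(333 - 120\right) + 213\right) - - \frac{6}{20 + 3 \left(-6\right)}\right) 2 \cdot 4 \frac{1}{-1 + 4} = \left(\left(213 + 213\right) - - \frac{6}{20 - 18}\right) 2 \cdot 4 \cdot \frac{1}{3} = \left(426 - - \frac{6}{2}\right) 2 \cdot 4 \cdot \frac{1}{3} = \left(426 - \left(-6\right) \frac{1}{2}\right) \frac{8}{3} = \left(426 - -3\right) \frac{8}{3} = \left(426 + 3\right) \frac{8}{3} = 429 \cdot \frac{8}{3} = 1144$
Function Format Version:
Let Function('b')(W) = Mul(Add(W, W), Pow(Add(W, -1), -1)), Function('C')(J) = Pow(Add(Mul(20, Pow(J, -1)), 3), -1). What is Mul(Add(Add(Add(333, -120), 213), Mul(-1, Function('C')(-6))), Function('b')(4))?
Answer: 1144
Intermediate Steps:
Function('C')(J) = Pow(Add(3, Mul(20, Pow(J, -1))), -1)
Function('b')(W) = Mul(2, W, Pow(Add(-1, W), -1)) (Function('b')(W) = Mul(Mul(2, W), Pow(Add(-1, W), -1)) = Mul(2, W, Pow(Add(-1, W), -1)))
Mul(Add(Add(Add(333, -120), 213), Mul(-1, Function('C')(-6))), Function('b')(4)) = Mul(Add(Add(Add(333, -120), 213), Mul(-1, Mul(-6, Pow(Add(20, Mul(3, -6)), -1)))), Mul(2, 4, Pow(Add(-1, 4), -1))) = Mul(Add(Add(213, 213), Mul(-1, Mul(-6, Pow(Add(20, -18), -1)))), Mul(2, 4, Pow(3, -1))) = Mul(Add(426, Mul(-1, Mul(-6, Pow(2, -1)))), Mul(2, 4, Rational(1, 3))) = Mul(Add(426, Mul(-1, Mul(-6, Rational(1, 2)))), Rational(8, 3)) = Mul(Add(426, Mul(-1, -3)), Rational(8, 3)) = Mul(Add(426, 3), Rational(8, 3)) = Mul(429, Rational(8, 3)) = 1144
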